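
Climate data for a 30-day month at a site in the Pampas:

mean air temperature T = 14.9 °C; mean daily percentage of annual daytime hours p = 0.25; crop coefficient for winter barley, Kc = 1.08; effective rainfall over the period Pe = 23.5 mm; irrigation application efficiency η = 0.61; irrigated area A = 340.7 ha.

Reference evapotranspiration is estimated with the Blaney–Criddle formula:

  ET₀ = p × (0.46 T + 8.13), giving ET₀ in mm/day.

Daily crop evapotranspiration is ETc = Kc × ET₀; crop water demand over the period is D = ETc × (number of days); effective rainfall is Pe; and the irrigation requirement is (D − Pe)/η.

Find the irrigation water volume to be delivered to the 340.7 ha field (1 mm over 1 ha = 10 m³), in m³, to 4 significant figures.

546600 m³

ET₀ = 0.25 × (0.46 × 14.9 + 8.13) = 0.25 × 14.984 = 3.7460 mm/d
ETc = Kc × ET₀ = 1.08 × 3.7460 = 4.0457 mm/d
Crop demand D = ETc × 30 d = 4.0457 × 30 = 121.371 mm
D − Pe = 121.371 − 23.5 = 97.871 mm
Gross irrigation = 97.871 / 0.61 = 160.444 mm
Volume = 160.444 mm × 340.7 ha × 10 = 546632.7 m³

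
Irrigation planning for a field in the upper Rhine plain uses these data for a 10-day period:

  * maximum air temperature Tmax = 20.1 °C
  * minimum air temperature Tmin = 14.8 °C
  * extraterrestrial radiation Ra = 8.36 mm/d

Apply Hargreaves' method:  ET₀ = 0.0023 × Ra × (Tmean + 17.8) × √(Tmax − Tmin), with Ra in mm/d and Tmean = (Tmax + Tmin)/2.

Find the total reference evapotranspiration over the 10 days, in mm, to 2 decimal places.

15.60 mm

Tmean = (20.1 + 14.8)/2 = 17.45 °C
ET₀ = 0.0023 × 8.36 × (17.45 + 17.8) × √5.3 = 0.0023 × 8.36 × 35.25 × 2.3022 = 1.5604 mm/d
Over 10 days: 1.5604 × 10 = 15.604 mm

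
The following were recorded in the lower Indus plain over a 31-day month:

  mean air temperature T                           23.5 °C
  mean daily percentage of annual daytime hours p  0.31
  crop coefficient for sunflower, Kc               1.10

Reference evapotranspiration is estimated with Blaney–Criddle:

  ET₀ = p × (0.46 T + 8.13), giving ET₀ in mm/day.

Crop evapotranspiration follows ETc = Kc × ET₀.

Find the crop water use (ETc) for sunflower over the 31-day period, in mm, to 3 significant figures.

ET₀ = 0.31 × (0.46 × 23.5 + 8.13) = 0.31 × 18.940 = 5.8714 mm/d
ETc = Kc × ET₀ = 1.10 × 5.8714 = 6.4585 mm/d
Over 31 days: 6.4585 × 31 = 200.214 mm

200 mm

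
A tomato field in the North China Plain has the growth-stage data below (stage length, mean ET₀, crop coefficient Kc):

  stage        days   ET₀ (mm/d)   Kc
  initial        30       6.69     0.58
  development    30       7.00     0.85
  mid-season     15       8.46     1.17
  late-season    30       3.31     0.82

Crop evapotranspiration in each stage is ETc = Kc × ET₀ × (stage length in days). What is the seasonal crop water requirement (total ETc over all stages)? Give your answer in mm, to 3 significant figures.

initial: 0.58 × 6.69 × 30 = 116.41 mm
development: 0.85 × 7.00 × 30 = 178.50 mm
mid-season: 1.17 × 8.46 × 15 = 148.47 mm
late-season: 0.82 × 3.31 × 30 = 81.43 mm
Seasonal total = 524.81 mm

525 mm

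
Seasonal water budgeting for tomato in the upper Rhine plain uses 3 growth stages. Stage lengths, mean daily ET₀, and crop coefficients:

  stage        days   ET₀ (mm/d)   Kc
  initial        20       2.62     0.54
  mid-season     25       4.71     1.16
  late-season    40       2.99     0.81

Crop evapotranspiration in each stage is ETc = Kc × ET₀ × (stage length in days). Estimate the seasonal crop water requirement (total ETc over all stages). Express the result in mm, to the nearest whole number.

initial: 0.54 × 2.62 × 20 = 28.30 mm
mid-season: 1.16 × 4.71 × 25 = 136.59 mm
late-season: 0.81 × 2.99 × 40 = 96.88 mm
Seasonal total = 261.77 mm

262 mm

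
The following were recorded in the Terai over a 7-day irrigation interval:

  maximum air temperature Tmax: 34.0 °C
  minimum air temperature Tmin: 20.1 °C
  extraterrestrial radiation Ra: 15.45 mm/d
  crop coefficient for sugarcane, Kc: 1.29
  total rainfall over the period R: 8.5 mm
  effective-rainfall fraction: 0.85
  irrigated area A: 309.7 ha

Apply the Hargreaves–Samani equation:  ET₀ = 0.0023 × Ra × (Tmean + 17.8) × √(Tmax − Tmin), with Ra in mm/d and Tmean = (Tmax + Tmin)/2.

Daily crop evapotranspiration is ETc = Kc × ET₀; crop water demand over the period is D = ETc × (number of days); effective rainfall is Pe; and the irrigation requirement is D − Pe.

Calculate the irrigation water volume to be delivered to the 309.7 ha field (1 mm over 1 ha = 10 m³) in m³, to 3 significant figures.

144000 m³

Tmean = (34.0 + 20.1)/2 = 27.05 °C
ET₀ = 0.0023 × 15.45 × (27.05 + 17.8) × √13.9 = 0.0023 × 15.45 × 44.85 × 3.7283 = 5.9420 mm/d
ETc = Kc × ET₀ = 1.29 × 5.9420 = 7.6652 mm/d
Crop demand D = ETc × 7 d = 7.6652 × 7 = 53.656 mm
Pe = 0.85 × 8.5 = 7.225 mm
D − Pe = 53.656 − 7.225 = 46.431 mm
Volume = 46.431 mm × 309.7 ha × 10 = 143796.8 m³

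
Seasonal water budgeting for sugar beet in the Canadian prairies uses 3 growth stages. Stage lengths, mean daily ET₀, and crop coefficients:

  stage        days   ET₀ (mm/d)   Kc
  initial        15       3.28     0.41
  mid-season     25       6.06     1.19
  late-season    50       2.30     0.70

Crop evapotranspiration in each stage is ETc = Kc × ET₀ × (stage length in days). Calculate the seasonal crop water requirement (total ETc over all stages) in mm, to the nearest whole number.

initial: 0.41 × 3.28 × 15 = 20.17 mm
mid-season: 1.19 × 6.06 × 25 = 180.29 mm
late-season: 0.70 × 2.30 × 50 = 80.50 mm
Seasonal total = 280.96 mm

281 mm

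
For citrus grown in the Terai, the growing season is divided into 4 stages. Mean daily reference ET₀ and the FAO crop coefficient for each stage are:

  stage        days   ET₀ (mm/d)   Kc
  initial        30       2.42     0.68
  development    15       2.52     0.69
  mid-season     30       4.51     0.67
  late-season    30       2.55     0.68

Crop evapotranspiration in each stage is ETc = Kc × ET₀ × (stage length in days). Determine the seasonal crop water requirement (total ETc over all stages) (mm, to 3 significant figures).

initial: 0.68 × 2.42 × 30 = 49.37 mm
development: 0.69 × 2.52 × 15 = 26.08 mm
mid-season: 0.67 × 4.51 × 30 = 90.65 mm
late-season: 0.68 × 2.55 × 30 = 52.02 mm
Seasonal total = 218.12 mm

218 mm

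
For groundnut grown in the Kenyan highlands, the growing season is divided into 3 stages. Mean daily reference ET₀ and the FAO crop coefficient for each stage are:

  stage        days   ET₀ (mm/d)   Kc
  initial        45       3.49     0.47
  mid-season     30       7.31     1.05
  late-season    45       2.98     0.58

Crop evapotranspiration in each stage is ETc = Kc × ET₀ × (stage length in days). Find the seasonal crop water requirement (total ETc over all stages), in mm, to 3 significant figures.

382 mm

initial: 0.47 × 3.49 × 45 = 73.81 mm
mid-season: 1.05 × 7.31 × 30 = 230.27 mm
late-season: 0.58 × 2.98 × 45 = 77.78 mm
Seasonal total = 381.86 mm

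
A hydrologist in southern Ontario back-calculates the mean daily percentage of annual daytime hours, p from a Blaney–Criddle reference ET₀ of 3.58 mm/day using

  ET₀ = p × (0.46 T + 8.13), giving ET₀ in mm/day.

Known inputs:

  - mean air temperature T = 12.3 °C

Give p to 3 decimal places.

p = ET₀ / (0.46 T + 8.13) = 3.58 / (0.46 × 12.3 + 8.13) = 3.58 / 13.788 = 0.2596

0.260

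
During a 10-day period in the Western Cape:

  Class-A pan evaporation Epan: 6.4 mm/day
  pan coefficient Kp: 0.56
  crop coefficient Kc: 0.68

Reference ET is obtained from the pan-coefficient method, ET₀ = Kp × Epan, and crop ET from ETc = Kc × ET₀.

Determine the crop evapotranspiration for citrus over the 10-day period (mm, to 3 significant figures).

24.4 mm

ET₀ = 0.56 × 6.4 = 3.5840 mm/d
ETc = Kc × ET₀ = 0.68 × 3.5840 = 2.4371 mm/d
Over 10 days: 2.4371 × 10 = 24.371 mm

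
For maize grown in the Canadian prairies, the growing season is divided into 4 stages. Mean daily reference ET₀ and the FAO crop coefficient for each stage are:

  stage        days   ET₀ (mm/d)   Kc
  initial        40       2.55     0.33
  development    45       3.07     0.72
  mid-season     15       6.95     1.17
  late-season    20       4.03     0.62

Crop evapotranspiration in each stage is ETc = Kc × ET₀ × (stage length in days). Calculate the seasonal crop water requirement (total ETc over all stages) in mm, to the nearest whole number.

initial: 0.33 × 2.55 × 40 = 33.66 mm
development: 0.72 × 3.07 × 45 = 99.47 mm
mid-season: 1.17 × 6.95 × 15 = 121.97 mm
late-season: 0.62 × 4.03 × 20 = 49.97 mm
Seasonal total = 305.07 mm

305 mm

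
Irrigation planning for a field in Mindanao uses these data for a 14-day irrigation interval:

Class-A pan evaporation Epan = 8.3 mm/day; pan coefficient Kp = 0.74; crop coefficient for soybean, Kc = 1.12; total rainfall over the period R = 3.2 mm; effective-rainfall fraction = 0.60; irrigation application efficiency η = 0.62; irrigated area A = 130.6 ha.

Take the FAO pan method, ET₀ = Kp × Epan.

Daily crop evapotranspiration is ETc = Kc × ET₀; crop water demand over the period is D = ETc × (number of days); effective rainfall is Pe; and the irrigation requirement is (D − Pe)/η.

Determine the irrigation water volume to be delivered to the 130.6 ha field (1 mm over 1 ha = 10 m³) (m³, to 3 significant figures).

199000 m³

ET₀ = 0.74 × 8.3 = 6.1420 mm/d
ETc = Kc × ET₀ = 1.12 × 6.1420 = 6.8790 mm/d
Crop demand D = ETc × 14 d = 6.8790 × 14 = 96.306 mm
Pe = 0.60 × 3.2 = 1.920 mm
D − Pe = 96.306 − 1.920 = 94.386 mm
Gross irrigation = 94.386 / 0.62 = 152.235 mm
Volume = 152.235 mm × 130.6 ha × 10 = 198818.9 m³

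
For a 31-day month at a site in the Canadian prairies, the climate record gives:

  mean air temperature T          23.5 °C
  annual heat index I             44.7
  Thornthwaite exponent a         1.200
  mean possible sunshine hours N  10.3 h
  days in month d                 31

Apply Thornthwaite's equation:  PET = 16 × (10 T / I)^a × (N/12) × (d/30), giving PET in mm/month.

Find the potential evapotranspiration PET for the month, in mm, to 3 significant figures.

104 mm

10T/I = 10 × 23.5 / 44.7 = 5.2573
(10T/I)^a = 5.2573^1.200 = 7.3268
Uncorrected PET = 16 × 7.3268 = 117.229 mm
Correction = (N/12)(d/30) = (10.3/12)(31/30) = 0.8869
PET = 117.229 × 0.8869 = 103.970 mm/month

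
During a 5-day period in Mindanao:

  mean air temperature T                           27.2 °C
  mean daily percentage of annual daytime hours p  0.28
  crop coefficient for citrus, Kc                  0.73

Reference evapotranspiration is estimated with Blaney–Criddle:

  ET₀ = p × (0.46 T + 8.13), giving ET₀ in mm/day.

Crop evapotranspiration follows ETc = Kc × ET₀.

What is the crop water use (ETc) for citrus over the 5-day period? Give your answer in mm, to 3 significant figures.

ET₀ = 0.28 × (0.46 × 27.2 + 8.13) = 0.28 × 20.642 = 5.7798 mm/d
ETc = Kc × ET₀ = 0.73 × 5.7798 = 4.2193 mm/d
Over 5 days: 4.2193 × 5 = 21.097 mm

21.1 mm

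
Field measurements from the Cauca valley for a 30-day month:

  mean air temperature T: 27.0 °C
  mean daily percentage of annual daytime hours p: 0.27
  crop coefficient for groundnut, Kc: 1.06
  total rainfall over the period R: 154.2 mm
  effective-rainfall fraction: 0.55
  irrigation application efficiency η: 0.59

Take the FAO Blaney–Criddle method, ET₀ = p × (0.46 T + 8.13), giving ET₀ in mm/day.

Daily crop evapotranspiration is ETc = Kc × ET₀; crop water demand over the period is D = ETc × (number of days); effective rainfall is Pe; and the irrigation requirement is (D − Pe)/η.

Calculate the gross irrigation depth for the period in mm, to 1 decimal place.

155.3 mm

ET₀ = 0.27 × (0.46 × 27.0 + 8.13) = 0.27 × 20.550 = 5.5485 mm/d
ETc = Kc × ET₀ = 1.06 × 5.5485 = 5.8814 mm/d
Crop demand D = ETc × 30 d = 5.8814 × 30 = 176.442 mm
Pe = 0.55 × 154.2 = 84.810 mm
D − Pe = 176.442 − 84.810 = 91.632 mm
Gross irrigation = 91.632 / 0.59 = 155.308 mm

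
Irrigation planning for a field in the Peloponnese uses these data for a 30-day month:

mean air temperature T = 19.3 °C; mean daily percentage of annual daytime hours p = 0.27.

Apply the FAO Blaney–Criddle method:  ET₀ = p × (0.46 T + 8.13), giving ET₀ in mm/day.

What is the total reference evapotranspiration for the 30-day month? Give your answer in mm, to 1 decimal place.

137.8 mm

ET₀ = 0.27 × (0.46 × 19.3 + 8.13) = 0.27 × 17.008 = 4.5922 mm/d
Monthly total = 4.5922 × 30 = 137.766 mm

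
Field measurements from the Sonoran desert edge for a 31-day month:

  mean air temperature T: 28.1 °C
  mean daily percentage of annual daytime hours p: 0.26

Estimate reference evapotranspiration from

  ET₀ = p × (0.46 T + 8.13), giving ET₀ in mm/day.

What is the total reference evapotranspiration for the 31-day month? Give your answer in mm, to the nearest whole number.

ET₀ = 0.26 × (0.46 × 28.1 + 8.13) = 0.26 × 21.056 = 5.4746 mm/d
Monthly total = 5.4746 × 31 = 169.713 mm

170 mm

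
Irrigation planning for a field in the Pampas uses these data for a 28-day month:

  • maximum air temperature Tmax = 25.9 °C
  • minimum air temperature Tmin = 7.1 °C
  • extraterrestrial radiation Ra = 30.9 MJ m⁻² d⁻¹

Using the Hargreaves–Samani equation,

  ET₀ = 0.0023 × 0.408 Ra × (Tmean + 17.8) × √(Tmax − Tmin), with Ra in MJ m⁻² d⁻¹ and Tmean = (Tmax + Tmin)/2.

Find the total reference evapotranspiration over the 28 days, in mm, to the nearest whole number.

Tmean = (25.9 + 7.1)/2 = 16.50 °C
0.408 Ra = 0.408 × 30.9 = 12.6072 mm/d equivalent
ET₀ = 0.0023 × 12.6072 × (16.50 + 17.8) × √18.8 = 0.0023 × 12.6072 × 34.30 × 4.3359 = 4.3124 mm/d
Over 28 days: 4.3124 × 28 = 120.747 mm

121 mm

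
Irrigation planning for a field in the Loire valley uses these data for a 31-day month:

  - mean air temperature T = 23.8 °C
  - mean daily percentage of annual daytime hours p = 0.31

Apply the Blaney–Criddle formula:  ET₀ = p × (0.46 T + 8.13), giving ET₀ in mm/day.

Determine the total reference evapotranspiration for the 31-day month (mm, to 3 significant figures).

183 mm

ET₀ = 0.31 × (0.46 × 23.8 + 8.13) = 0.31 × 19.078 = 5.9142 mm/d
Monthly total = 5.9142 × 31 = 183.340 mm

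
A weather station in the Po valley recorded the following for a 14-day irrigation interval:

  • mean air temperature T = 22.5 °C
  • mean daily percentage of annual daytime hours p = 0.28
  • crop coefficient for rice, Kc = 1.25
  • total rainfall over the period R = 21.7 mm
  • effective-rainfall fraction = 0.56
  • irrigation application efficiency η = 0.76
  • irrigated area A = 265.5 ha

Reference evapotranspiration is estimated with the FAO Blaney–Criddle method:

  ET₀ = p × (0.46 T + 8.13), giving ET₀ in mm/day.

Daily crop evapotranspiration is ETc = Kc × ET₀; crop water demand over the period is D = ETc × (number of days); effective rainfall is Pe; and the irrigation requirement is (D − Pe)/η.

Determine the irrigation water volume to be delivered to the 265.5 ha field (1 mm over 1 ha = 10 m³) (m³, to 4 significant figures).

ET₀ = 0.28 × (0.46 × 22.5 + 8.13) = 0.28 × 18.480 = 5.1744 mm/d
ETc = Kc × ET₀ = 1.25 × 5.1744 = 6.4680 mm/d
Crop demand D = ETc × 14 d = 6.4680 × 14 = 90.552 mm
Pe = 0.56 × 21.7 = 12.152 mm
D − Pe = 90.552 − 12.152 = 78.400 mm
Gross irrigation = 78.400 / 0.76 = 103.158 mm
Volume = 103.158 mm × 265.5 ha × 10 = 273884.5 m³

273900 m³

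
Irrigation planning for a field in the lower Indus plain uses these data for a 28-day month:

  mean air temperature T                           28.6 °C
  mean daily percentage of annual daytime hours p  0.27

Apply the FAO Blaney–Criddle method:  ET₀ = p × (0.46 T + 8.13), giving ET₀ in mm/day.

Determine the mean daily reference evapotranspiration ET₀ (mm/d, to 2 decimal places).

5.75 mm/d

ET₀ = 0.27 × (0.46 × 28.6 + 8.13) = 0.27 × 21.286 = 5.7472 mm/d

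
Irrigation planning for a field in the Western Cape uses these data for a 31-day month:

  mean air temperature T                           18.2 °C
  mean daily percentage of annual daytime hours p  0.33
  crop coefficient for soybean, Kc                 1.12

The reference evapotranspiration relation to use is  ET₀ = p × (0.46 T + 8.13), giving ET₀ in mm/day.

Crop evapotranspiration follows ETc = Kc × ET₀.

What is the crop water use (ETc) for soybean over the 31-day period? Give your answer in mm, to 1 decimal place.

189.1 mm

ET₀ = 0.33 × (0.46 × 18.2 + 8.13) = 0.33 × 16.502 = 5.4457 mm/d
ETc = Kc × ET₀ = 1.12 × 5.4457 = 6.0992 mm/d
Over 31 days: 6.0992 × 31 = 189.075 mm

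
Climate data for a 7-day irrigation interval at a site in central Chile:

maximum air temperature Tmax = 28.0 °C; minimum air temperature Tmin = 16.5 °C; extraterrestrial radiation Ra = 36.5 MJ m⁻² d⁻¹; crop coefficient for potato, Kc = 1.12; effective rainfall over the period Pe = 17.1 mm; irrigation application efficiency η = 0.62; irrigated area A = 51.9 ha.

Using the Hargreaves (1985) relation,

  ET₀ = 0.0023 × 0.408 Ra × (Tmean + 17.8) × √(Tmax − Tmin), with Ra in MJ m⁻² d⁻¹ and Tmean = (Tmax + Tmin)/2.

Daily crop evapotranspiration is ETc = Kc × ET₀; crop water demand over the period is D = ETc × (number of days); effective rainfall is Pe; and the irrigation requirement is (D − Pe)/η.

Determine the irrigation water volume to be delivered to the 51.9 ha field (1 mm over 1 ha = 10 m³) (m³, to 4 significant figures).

16220 m³

Tmean = (28.0 + 16.5)/2 = 22.25 °C
0.408 Ra = 0.408 × 36.5 = 14.8920 mm/d equivalent
ET₀ = 0.0023 × 14.8920 × (22.25 + 17.8) × √11.5 = 0.0023 × 14.8920 × 40.05 × 3.3912 = 4.6520 mm/d
ETc = Kc × ET₀ = 1.12 × 4.6520 = 5.2102 mm/d
Crop demand D = ETc × 7 d = 5.2102 × 7 = 36.471 mm
D − Pe = 36.471 − 17.1 = 19.371 mm
Gross irrigation = 19.371 / 0.62 = 31.244 mm
Volume = 31.244 mm × 51.9 ha × 10 = 16215.6 m³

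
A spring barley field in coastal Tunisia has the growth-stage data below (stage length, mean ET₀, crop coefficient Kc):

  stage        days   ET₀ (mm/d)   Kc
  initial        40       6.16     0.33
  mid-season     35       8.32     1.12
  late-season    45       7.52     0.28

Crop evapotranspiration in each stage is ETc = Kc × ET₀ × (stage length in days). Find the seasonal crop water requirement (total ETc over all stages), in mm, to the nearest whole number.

initial: 0.33 × 6.16 × 40 = 81.31 mm
mid-season: 1.12 × 8.32 × 35 = 326.14 mm
late-season: 0.28 × 7.52 × 45 = 94.75 mm
Seasonal total = 502.20 mm

502 mm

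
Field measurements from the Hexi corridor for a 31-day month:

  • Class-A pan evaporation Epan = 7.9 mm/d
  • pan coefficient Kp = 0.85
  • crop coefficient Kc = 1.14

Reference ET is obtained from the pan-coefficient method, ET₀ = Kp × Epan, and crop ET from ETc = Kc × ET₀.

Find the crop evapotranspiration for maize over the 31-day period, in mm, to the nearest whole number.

ET₀ = 0.85 × 7.9 = 6.7150 mm/d
ETc = Kc × ET₀ = 1.14 × 6.7150 = 7.6551 mm/d
Over 31 days: 7.6551 × 31 = 237.308 mm

237 mm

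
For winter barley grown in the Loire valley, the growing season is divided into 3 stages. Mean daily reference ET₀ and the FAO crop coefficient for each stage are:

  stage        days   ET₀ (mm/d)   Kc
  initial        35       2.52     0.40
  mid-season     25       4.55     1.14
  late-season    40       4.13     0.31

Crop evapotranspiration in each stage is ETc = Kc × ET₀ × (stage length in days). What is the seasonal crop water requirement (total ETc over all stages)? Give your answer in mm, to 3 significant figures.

216 mm

initial: 0.40 × 2.52 × 35 = 35.28 mm
mid-season: 1.14 × 4.55 × 25 = 129.68 mm
late-season: 0.31 × 4.13 × 40 = 51.21 mm
Seasonal total = 216.17 mm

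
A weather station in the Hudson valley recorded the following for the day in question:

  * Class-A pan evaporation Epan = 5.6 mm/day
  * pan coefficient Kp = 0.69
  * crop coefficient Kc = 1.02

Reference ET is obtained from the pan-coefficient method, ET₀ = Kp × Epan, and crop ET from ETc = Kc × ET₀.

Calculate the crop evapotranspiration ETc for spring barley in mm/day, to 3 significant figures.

ET₀ = 0.69 × 5.6 = 3.8640 mm/d
ETc = Kc × ET₀ = 1.02 × 3.8640 = 3.9413 mm/d

3.94 mm/day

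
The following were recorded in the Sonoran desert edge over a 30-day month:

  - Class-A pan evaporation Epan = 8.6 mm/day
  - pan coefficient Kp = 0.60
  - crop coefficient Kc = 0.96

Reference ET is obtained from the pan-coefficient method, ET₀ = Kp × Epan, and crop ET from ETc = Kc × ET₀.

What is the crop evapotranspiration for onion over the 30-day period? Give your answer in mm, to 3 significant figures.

149 mm

ET₀ = 0.60 × 8.6 = 5.1600 mm/d
ETc = Kc × ET₀ = 0.96 × 5.1600 = 4.9536 mm/d
Over 30 days: 4.9536 × 30 = 148.608 mm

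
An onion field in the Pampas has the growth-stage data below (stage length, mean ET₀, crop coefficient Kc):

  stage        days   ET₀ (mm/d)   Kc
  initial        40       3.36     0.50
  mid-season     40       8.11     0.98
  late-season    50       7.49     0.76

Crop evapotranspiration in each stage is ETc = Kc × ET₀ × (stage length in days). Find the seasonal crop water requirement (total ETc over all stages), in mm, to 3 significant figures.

initial: 0.50 × 3.36 × 40 = 67.20 mm
mid-season: 0.98 × 8.11 × 40 = 317.91 mm
late-season: 0.76 × 7.49 × 50 = 284.62 mm
Seasonal total = 669.73 mm

670 mm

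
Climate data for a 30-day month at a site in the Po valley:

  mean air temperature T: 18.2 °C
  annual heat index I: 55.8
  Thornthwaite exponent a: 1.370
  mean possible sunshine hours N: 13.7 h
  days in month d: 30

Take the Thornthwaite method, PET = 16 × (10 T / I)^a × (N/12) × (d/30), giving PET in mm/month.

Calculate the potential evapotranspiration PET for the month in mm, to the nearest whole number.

10T/I = 10 × 18.2 / 55.8 = 3.2616
(10T/I)^a = 3.2616^1.370 = 5.0513
Uncorrected PET = 16 × 5.0513 = 80.821 mm
Correction = (N/12)(d/30) = (13.7/12)(30/30) = 1.1417
PET = 80.821 × 1.1417 = 92.273 mm/month

92 mm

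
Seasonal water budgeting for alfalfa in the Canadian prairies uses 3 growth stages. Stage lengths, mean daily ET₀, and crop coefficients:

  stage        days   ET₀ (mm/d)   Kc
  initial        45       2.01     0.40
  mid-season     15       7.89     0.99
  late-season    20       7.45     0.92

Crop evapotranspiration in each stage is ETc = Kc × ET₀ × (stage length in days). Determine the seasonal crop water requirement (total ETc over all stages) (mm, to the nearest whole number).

290 mm

initial: 0.40 × 2.01 × 45 = 36.18 mm
mid-season: 0.99 × 7.89 × 15 = 117.17 mm
late-season: 0.92 × 7.45 × 20 = 137.08 mm
Seasonal total = 290.43 mm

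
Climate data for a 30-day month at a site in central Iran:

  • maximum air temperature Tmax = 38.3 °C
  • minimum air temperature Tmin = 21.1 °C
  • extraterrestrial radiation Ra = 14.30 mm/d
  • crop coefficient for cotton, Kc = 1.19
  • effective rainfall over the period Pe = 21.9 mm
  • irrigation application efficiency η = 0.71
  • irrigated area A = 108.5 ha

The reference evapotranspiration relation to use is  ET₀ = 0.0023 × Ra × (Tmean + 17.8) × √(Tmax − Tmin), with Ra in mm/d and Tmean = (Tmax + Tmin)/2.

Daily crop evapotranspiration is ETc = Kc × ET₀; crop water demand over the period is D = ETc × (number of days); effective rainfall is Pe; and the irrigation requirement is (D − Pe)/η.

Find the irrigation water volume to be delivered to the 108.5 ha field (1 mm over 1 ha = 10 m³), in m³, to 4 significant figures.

320000 m³

Tmean = (38.3 + 21.1)/2 = 29.70 °C
ET₀ = 0.0023 × 14.30 × (29.70 + 17.8) × √17.2 = 0.0023 × 14.30 × 47.50 × 4.1473 = 6.4792 mm/d
ETc = Kc × ET₀ = 1.19 × 6.4792 = 7.7102 mm/d
Crop demand D = ETc × 30 d = 7.7102 × 30 = 231.306 mm
D − Pe = 231.306 − 21.9 = 209.406 mm
Gross irrigation = 209.406 / 0.71 = 294.938 mm
Volume = 294.938 mm × 108.5 ha × 10 = 320007.7 m³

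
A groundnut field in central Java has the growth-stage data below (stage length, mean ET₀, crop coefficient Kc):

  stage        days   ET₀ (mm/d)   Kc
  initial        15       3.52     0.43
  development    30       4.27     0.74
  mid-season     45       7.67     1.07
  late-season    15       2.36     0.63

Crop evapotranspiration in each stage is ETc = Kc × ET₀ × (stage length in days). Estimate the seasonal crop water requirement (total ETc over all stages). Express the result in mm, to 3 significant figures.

509 mm

initial: 0.43 × 3.52 × 15 = 22.70 mm
development: 0.74 × 4.27 × 30 = 94.79 mm
mid-season: 1.07 × 7.67 × 45 = 369.31 mm
late-season: 0.63 × 2.36 × 15 = 22.30 mm
Seasonal total = 509.10 mm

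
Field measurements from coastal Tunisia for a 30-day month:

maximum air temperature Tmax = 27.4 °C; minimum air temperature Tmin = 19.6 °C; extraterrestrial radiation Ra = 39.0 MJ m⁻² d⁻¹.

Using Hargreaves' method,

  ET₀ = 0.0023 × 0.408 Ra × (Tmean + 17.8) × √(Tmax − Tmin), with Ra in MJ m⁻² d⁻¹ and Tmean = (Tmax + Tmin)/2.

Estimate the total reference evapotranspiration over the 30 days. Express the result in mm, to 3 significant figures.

127 mm

Tmean = (27.4 + 19.6)/2 = 23.50 °C
0.408 Ra = 0.408 × 39.0 = 15.9120 mm/d equivalent
ET₀ = 0.0023 × 15.9120 × (23.50 + 17.8) × √7.8 = 0.0023 × 15.9120 × 41.30 × 2.7928 = 4.2213 mm/d
Over 30 days: 4.2213 × 30 = 126.639 mm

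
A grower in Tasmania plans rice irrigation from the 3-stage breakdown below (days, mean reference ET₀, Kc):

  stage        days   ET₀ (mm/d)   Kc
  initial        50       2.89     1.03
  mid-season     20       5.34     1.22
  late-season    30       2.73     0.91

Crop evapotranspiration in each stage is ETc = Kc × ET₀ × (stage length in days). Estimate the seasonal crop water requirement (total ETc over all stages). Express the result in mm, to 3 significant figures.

354 mm

initial: 1.03 × 2.89 × 50 = 148.84 mm
mid-season: 1.22 × 5.34 × 20 = 130.30 mm
late-season: 0.91 × 2.73 × 30 = 74.53 mm
Seasonal total = 353.67 mm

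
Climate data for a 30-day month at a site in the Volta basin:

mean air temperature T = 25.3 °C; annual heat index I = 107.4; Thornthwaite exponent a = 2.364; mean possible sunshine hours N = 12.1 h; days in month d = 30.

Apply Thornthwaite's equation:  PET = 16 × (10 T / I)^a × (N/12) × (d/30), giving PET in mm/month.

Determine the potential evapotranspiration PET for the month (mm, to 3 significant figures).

122 mm

10T/I = 10 × 25.3 / 107.4 = 2.3557
(10T/I)^a = 2.3557^2.364 = 7.5804
Uncorrected PET = 16 × 7.5804 = 121.286 mm
Correction = (N/12)(d/30) = (12.1/12)(30/30) = 1.0083
PET = 121.286 × 1.0083 = 122.293 mm/month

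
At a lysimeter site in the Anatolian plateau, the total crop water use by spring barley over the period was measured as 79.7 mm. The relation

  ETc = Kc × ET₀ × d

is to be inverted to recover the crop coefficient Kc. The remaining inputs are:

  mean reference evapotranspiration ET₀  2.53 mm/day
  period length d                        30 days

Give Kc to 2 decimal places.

1.05

ETc = Kc × ET₀ × d  ⇒  Kc = ETc / (ET₀ × d)
Kc = 79.7 / (2.53 × 30) = 79.7 / 75.90 = 1.0501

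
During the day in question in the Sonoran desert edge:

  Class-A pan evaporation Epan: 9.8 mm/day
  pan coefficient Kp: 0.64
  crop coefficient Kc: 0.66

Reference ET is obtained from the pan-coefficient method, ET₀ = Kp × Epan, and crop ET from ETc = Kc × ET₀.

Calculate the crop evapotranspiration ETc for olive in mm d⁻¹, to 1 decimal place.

4.1 mm d⁻¹

ET₀ = 0.64 × 9.8 = 6.2720 mm/d
ETc = Kc × ET₀ = 0.66 × 6.2720 = 4.1395 mm/d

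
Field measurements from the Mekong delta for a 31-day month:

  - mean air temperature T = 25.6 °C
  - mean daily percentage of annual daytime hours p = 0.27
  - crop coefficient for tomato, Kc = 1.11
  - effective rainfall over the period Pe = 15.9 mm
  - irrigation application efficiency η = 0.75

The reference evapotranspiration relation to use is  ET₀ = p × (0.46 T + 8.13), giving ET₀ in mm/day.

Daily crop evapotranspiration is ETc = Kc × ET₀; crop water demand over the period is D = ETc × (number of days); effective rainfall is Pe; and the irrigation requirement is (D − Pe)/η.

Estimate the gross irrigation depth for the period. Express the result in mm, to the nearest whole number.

ET₀ = 0.27 × (0.46 × 25.6 + 8.13) = 0.27 × 19.906 = 5.3746 mm/d
ETc = Kc × ET₀ = 1.11 × 5.3746 = 5.9658 mm/d
Crop demand D = ETc × 31 d = 5.9658 × 31 = 184.940 mm
D − Pe = 184.940 − 15.9 = 169.040 mm
Gross irrigation = 169.040 / 0.75 = 225.387 mm

225 mm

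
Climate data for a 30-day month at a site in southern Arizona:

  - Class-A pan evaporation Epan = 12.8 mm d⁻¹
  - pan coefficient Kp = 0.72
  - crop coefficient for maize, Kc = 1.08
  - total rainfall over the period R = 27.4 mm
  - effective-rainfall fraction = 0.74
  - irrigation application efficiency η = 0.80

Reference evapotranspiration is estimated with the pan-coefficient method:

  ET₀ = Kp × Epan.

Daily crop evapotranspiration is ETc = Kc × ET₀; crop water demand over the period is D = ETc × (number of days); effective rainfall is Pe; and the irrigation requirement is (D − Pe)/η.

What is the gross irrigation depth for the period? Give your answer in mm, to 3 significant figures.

ET₀ = 0.72 × 12.8 = 9.2160 mm/d
ETc = Kc × ET₀ = 1.08 × 9.2160 = 9.9533 mm/d
Crop demand D = ETc × 30 d = 9.9533 × 30 = 298.599 mm
Pe = 0.74 × 27.4 = 20.276 mm
D − Pe = 298.599 − 20.276 = 278.323 mm
Gross irrigation = 278.323 / 0.80 = 347.904 mm

348 mm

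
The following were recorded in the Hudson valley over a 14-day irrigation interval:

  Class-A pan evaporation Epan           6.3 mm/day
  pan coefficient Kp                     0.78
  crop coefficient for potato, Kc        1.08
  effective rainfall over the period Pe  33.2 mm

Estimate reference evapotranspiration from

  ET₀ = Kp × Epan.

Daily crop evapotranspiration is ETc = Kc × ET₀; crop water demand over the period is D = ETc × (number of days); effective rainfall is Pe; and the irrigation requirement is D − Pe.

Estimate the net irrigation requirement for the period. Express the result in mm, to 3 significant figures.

ET₀ = 0.78 × 6.3 = 4.9140 mm/d
ETc = Kc × ET₀ = 1.08 × 4.9140 = 5.3071 mm/d
Crop demand D = ETc × 14 d = 5.3071 × 14 = 74.299 mm
D − Pe = 74.299 − 33.2 = 41.099 mm

41.1 mm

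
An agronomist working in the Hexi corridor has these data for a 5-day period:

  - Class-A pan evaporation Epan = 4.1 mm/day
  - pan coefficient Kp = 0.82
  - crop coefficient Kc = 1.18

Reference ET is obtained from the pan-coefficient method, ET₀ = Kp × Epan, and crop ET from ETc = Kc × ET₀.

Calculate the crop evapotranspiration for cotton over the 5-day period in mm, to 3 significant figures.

ET₀ = 0.82 × 4.1 = 3.3620 mm/d
ETc = Kc × ET₀ = 1.18 × 3.3620 = 3.9672 mm/d
Over 5 days: 3.9672 × 5 = 19.836 mm

19.8 mm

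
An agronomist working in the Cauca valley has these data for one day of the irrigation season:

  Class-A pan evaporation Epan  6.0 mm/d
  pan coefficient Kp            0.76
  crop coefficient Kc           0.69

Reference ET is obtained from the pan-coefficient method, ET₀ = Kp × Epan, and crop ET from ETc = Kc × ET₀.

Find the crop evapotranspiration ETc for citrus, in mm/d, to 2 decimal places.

ET₀ = 0.76 × 6.0 = 4.5600 mm/d
ETc = Kc × ET₀ = 0.69 × 4.5600 = 3.1464 mm/d

3.15 mm/d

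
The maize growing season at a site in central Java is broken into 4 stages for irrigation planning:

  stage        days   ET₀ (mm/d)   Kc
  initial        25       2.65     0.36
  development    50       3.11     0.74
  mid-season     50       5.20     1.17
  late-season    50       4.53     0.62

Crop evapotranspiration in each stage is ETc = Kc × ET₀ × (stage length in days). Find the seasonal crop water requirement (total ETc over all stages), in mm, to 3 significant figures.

584 mm

initial: 0.36 × 2.65 × 25 = 23.85 mm
development: 0.74 × 3.11 × 50 = 115.07 mm
mid-season: 1.17 × 5.20 × 50 = 304.20 mm
late-season: 0.62 × 4.53 × 50 = 140.43 mm
Seasonal total = 583.55 mm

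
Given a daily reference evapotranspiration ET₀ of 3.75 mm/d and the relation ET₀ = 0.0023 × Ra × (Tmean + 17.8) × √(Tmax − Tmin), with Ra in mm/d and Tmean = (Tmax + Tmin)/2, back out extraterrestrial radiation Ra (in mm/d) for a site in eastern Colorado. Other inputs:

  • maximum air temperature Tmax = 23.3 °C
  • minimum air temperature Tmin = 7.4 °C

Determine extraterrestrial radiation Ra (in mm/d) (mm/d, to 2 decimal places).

12.33 mm/d

Tmean = 15.35 °C; √ΔT = 3.9875
Ra = ET₀ / [0.0023 × (Tmean+17.8) × √ΔT] = 3.75 / (0.0023 × 33.15 × 3.9875) = 12.334 mm/d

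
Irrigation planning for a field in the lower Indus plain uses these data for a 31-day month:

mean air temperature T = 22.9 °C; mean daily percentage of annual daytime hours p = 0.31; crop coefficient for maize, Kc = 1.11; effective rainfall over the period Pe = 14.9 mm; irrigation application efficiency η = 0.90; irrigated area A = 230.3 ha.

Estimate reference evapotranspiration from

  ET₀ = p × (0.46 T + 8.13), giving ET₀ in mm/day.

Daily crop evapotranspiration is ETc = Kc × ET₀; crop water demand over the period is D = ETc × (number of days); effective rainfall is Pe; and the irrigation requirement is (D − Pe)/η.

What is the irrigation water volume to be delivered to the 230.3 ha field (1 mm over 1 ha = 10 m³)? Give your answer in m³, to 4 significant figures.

ET₀ = 0.31 × (0.46 × 22.9 + 8.13) = 0.31 × 18.664 = 5.7858 mm/d
ETc = Kc × ET₀ = 1.11 × 5.7858 = 6.4222 mm/d
Crop demand D = ETc × 31 d = 6.4222 × 31 = 199.088 mm
D − Pe = 199.088 − 14.9 = 184.188 mm
Gross irrigation = 184.188 / 0.90 = 204.653 mm
Volume = 204.653 mm × 230.3 ha × 10 = 471315.9 m³

471300 m³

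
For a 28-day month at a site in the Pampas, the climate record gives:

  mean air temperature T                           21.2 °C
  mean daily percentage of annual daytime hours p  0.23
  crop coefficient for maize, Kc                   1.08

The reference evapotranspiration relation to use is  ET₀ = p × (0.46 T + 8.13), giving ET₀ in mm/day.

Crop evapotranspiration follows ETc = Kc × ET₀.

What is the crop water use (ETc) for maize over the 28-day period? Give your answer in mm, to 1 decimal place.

ET₀ = 0.23 × (0.46 × 21.2 + 8.13) = 0.23 × 17.882 = 4.1129 mm/d
ETc = Kc × ET₀ = 1.08 × 4.1129 = 4.4419 mm/d
Over 28 days: 4.4419 × 28 = 124.373 mm

124.4 mm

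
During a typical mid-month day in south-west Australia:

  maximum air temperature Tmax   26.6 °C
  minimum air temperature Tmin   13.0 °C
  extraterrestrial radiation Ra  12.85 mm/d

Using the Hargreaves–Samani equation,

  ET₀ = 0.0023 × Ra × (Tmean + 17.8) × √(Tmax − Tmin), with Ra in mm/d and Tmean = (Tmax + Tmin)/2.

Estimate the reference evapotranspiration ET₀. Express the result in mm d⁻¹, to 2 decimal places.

Tmean = (26.6 + 13.0)/2 = 19.80 °C
ET₀ = 0.0023 × 12.85 × (19.80 + 17.8) × √13.6 = 0.0023 × 12.85 × 37.60 × 3.6878 = 4.0981 mm/d

4.10 mm d⁻¹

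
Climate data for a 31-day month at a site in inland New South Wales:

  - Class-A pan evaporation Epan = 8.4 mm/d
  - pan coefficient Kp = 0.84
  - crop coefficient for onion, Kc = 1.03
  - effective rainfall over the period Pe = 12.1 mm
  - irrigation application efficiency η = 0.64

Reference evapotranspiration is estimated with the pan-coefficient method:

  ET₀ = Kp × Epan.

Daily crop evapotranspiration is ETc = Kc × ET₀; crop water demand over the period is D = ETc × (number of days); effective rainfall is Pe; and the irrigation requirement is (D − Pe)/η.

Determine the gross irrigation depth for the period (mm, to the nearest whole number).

ET₀ = 0.84 × 8.4 = 7.0560 mm/d
ETc = Kc × ET₀ = 1.03 × 7.0560 = 7.2677 mm/d
Crop demand D = ETc × 31 d = 7.2677 × 31 = 225.299 mm
D − Pe = 225.299 − 12.1 = 213.199 mm
Gross irrigation = 213.199 / 0.64 = 333.123 mm

333 mm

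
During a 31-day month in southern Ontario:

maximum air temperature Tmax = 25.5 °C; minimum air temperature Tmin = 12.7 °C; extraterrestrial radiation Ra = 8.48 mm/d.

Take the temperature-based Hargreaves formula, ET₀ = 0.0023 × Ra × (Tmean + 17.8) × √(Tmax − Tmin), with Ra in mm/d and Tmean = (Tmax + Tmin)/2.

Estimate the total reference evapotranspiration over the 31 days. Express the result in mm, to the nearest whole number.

80 mm

Tmean = (25.5 + 12.7)/2 = 19.10 °C
ET₀ = 0.0023 × 8.48 × (19.10 + 17.8) × √12.8 = 0.0023 × 8.48 × 36.90 × 3.5777 = 2.5749 mm/d
Over 31 days: 2.5749 × 31 = 79.822 mm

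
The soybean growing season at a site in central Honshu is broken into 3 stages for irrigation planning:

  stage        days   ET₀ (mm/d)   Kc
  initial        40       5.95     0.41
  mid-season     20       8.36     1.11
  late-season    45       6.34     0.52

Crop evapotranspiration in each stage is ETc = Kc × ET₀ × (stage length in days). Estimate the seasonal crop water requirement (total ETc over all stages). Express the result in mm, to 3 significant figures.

432 mm

initial: 0.41 × 5.95 × 40 = 97.58 mm
mid-season: 1.11 × 8.36 × 20 = 185.59 mm
late-season: 0.52 × 6.34 × 45 = 148.36 mm
Seasonal total = 431.53 mm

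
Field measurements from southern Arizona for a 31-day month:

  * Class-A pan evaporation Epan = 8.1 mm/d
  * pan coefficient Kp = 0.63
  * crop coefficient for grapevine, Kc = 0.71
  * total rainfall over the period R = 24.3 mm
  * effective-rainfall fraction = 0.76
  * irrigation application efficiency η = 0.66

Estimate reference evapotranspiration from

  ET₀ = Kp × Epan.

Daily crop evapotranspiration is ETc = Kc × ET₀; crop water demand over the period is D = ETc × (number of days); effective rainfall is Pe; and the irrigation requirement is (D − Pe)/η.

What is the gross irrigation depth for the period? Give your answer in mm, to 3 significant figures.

142 mm

ET₀ = 0.63 × 8.1 = 5.1030 mm/d
ETc = Kc × ET₀ = 0.71 × 5.1030 = 3.6231 mm/d
Crop demand D = ETc × 31 d = 3.6231 × 31 = 112.316 mm
Pe = 0.76 × 24.3 = 18.468 mm
D − Pe = 112.316 − 18.468 = 93.848 mm
Gross irrigation = 93.848 / 0.66 = 142.194 mm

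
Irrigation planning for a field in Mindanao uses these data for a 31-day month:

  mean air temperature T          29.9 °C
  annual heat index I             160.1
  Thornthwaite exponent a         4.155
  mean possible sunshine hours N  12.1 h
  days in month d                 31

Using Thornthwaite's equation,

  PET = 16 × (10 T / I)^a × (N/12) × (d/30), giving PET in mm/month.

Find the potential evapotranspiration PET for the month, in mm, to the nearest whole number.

10T/I = 10 × 29.9 / 160.1 = 1.8676
(10T/I)^a = 1.8676^4.155 = 13.4025
Uncorrected PET = 16 × 13.4025 = 214.440 mm
Correction = (N/12)(d/30) = (12.1/12)(31/30) = 1.0419
PET = 214.440 × 1.0419 = 223.425 mm/month

223 mm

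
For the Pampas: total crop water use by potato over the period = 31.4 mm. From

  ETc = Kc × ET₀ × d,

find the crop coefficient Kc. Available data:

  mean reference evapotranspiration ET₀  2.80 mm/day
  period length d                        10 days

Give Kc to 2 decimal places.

1.12

ETc = Kc × ET₀ × d  ⇒  Kc = ETc / (ET₀ × d)
Kc = 31.4 / (2.80 × 10) = 31.4 / 28.00 = 1.1214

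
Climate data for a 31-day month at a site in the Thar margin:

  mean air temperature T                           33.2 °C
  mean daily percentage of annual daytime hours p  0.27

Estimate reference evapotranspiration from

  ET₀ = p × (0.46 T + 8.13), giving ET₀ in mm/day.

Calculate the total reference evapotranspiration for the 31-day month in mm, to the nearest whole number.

ET₀ = 0.27 × (0.46 × 33.2 + 8.13) = 0.27 × 23.402 = 6.3185 mm/d
Monthly total = 6.3185 × 31 = 195.874 mm

196 mm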